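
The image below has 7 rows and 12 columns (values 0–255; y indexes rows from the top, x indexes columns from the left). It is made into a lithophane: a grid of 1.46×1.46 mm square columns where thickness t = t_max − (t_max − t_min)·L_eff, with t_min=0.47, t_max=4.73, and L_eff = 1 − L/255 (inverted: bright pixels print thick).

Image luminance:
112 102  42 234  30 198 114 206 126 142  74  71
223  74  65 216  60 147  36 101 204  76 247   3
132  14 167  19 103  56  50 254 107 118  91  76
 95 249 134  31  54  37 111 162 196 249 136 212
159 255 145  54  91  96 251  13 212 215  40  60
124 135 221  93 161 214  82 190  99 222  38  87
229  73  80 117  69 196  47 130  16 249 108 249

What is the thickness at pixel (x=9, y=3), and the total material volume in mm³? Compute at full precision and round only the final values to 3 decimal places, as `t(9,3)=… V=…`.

span = t_max - t_min = 4.73 - 0.47 = 4.260
L(9,3) = 249, L_eff = 1 - 249/255 = 0.023529 (inverted)
t(9,3) = 4.73 - 4.260·0.023529 = 4.630
Σt over all 7·12 pixels = 459343/2125 ≈ 216.1614118
V = pitch²·Σt = 1.46²·459343/2125 = 460.770

t(9,3)=4.630 V=460.770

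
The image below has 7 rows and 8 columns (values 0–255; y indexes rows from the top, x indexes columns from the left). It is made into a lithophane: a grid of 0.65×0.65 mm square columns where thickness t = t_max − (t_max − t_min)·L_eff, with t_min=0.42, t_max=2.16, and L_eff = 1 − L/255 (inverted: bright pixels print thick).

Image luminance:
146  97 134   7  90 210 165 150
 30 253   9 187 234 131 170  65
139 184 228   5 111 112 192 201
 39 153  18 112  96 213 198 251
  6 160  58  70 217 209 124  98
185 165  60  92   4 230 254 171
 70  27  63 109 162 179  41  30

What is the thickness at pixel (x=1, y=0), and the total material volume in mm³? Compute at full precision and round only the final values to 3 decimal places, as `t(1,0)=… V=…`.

span = t_max - t_min = 2.16 - 0.42 = 1.740
L(1,0) = 97, L_eff = 1 - 97/255 = 0.619608 (inverted)
t(1,0) = 2.16 - 1.740·0.619608 = 1.082
Σt over all 7·8 pixels = 153133/2125 ≈ 72.0625882
V = pitch²·Σt = 0.65²·153133/2125 = 30.446

t(1,0)=1.082 V=30.446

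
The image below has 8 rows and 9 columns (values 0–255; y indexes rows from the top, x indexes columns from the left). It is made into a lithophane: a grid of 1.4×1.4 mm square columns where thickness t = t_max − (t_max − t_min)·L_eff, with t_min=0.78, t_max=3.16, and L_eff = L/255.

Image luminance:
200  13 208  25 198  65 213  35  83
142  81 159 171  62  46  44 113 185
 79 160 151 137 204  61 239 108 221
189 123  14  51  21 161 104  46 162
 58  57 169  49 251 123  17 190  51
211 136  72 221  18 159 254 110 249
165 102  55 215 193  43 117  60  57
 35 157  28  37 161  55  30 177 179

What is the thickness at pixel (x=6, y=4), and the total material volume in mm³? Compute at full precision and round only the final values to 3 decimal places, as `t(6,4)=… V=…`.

span = t_max - t_min = 3.16 - 0.78 = 2.380
L(6,4) = 17, L_eff = 17/255 = 0.066667
t(6,4) = 3.16 - 2.380·0.066667 = 3.001
Σt over all 8·9 pixels = 147.86
V = pitch²·Σt = 1.4²·147.86 = 289.806

t(6,4)=3.001 V=289.806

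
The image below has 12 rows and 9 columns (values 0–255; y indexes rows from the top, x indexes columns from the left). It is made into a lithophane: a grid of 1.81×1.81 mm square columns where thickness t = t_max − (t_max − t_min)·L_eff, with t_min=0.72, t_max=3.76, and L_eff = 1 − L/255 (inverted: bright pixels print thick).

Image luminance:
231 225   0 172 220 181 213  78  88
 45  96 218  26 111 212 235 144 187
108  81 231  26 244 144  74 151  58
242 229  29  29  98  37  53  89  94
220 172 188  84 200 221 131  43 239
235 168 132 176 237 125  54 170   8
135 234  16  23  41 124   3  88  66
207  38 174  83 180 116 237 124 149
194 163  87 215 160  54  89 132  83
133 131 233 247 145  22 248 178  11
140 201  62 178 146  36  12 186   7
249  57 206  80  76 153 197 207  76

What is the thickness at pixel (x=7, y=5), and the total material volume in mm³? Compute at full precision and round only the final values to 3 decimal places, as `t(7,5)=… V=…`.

span = t_max - t_min = 3.76 - 0.72 = 3.040
L(7,5) = 170, L_eff = 1 - 170/255 = 0.333333 (inverted)
t(7,5) = 3.76 - 3.040·0.333333 = 2.747
Σt over all 12·9 pixels = 528368/2125 ≈ 248.6437647
V = pitch²·Σt = 1.81²·528368/2125 = 814.582

t(7,5)=2.747 V=814.582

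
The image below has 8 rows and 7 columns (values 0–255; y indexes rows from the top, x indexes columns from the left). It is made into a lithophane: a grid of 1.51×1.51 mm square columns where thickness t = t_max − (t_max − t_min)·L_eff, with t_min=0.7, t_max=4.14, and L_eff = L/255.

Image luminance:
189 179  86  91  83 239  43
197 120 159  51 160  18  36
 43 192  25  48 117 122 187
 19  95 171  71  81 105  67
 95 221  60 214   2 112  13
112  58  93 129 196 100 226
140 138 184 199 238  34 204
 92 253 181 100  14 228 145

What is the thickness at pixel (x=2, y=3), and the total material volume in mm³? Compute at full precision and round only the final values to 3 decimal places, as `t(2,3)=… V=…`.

t(2,3)=1.833 V=320.226

span = t_max - t_min = 4.14 - 0.7 = 3.440
L(2,3) = 171, L_eff = 171/255 = 0.670588
t(2,3) = 4.14 - 3.440·0.670588 = 1.833
Σt over all 8·7 pixels = 179066/1275 ≈ 140.4439216
V = pitch²·Σt = 1.51²·179066/1275 = 320.226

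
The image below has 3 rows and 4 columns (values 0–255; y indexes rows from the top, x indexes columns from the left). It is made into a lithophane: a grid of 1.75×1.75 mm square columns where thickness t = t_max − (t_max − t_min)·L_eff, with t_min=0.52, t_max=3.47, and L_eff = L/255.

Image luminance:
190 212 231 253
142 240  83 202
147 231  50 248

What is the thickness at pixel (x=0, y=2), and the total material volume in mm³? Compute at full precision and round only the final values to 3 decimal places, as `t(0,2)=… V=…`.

span = t_max - t_min = 3.47 - 0.52 = 2.950
L(0,2) = 147, L_eff = 147/255 = 0.576471
t(0,2) = 3.47 - 2.950·0.576471 = 1.769
Σt over all 3·4 pixels = 26951/1700 ≈ 15.8535294
V = pitch²·Σt = 1.75²·26951/1700 = 48.551

t(0,2)=1.769 V=48.551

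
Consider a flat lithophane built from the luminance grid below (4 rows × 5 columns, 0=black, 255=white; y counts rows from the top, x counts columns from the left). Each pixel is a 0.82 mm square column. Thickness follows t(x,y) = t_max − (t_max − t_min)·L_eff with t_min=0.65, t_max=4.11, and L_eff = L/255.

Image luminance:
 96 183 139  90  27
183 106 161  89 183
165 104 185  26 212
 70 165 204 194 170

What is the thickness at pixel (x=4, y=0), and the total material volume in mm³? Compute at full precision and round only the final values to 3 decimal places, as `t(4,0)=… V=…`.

span = t_max - t_min = 4.11 - 0.65 = 3.460
L(4,0) = 27, L_eff = 27/255 = 0.105882
t(4,0) = 4.11 - 3.460·0.105882 = 3.744
Σt over all 4·5 pixels = 285977/6375 ≈ 44.8591373
V = pitch²·Σt = 0.82²·285977/6375 = 30.163

t(4,0)=3.744 V=30.163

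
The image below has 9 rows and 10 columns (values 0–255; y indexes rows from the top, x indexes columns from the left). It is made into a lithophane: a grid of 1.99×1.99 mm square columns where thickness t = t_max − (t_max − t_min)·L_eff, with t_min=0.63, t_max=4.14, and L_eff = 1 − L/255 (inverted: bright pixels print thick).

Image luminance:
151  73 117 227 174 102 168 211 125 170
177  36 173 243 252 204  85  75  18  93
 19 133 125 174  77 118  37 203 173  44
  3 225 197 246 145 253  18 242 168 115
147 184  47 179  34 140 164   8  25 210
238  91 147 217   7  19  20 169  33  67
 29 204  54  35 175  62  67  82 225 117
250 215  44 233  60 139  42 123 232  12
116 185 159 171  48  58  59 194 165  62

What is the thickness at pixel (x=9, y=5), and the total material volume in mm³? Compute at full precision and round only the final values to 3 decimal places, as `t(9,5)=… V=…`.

span = t_max - t_min = 4.14 - 0.63 = 3.510
L(9,5) = 67, L_eff = 1 - 67/255 = 0.737255 (inverted)
t(9,5) = 4.14 - 3.510·0.737255 = 1.552
Σt over all 9·10 pixels = 905067/4250 ≈ 212.9569412
V = pitch²·Σt = 1.99²·905067/4250 = 843.331

t(9,5)=1.552 V=843.331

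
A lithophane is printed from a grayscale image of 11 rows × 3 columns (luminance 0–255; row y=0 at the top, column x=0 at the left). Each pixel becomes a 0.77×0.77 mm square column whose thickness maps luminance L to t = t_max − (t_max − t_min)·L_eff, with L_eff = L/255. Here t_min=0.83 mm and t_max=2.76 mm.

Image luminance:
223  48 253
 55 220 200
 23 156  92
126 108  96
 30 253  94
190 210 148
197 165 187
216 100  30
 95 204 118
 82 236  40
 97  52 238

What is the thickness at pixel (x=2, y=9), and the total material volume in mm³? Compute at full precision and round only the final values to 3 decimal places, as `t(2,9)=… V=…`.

t(2,9)=2.457 V=33.440

span = t_max - t_min = 2.76 - 0.83 = 1.930
L(2,9) = 40, L_eff = 40/255 = 0.156863
t(2,9) = 2.76 - 1.930·0.156863 = 2.457
Σt over all 11·3 pixels = 719107/12750 ≈ 56.4005490
V = pitch²·Σt = 0.77²·719107/12750 = 33.440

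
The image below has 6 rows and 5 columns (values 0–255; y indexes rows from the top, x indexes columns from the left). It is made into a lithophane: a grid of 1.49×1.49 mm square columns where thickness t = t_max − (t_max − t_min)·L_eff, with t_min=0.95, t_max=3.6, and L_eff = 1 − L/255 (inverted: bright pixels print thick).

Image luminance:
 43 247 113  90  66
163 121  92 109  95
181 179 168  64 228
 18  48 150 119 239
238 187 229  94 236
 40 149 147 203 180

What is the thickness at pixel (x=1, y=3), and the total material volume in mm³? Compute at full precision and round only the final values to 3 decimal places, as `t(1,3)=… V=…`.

t(1,3)=1.449 V=161.004

span = t_max - t_min = 3.6 - 0.95 = 2.650
L(1,3) = 48, L_eff = 1 - 48/255 = 0.811765 (inverted)
t(1,3) = 3.6 - 2.650·0.811765 = 1.449
Σt over all 6·5 pixels = 61643/850 ≈ 72.5211765
V = pitch²·Σt = 1.49²·61643/850 = 161.004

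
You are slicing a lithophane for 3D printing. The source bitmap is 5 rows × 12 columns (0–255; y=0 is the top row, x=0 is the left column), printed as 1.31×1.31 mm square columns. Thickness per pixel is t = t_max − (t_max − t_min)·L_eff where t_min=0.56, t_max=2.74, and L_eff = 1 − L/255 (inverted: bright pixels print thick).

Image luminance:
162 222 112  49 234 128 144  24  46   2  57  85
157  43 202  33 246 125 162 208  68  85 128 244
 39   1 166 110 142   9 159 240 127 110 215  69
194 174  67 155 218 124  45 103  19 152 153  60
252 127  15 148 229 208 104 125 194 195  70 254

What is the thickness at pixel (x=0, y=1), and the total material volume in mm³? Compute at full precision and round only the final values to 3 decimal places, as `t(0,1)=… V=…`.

span = t_max - t_min = 2.74 - 0.56 = 2.180
L(0,1) = 157, L_eff = 1 - 157/255 = 0.384314 (inverted)
t(0,1) = 2.74 - 2.180·0.384314 = 1.902
Σt over all 5·12 pixels = 635921/6375 ≈ 99.7523137
V = pitch²·Σt = 1.31²·635921/6375 = 171.185

t(0,1)=1.902 V=171.185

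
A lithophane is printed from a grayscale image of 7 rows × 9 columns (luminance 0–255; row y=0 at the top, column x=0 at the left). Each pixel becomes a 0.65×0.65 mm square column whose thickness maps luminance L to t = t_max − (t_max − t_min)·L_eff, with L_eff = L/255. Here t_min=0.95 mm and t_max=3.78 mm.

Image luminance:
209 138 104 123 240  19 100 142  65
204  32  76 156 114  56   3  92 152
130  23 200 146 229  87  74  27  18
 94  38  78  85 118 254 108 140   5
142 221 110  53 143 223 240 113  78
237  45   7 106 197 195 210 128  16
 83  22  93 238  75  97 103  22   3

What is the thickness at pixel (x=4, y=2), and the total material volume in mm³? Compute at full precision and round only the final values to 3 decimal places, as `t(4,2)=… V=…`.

span = t_max - t_min = 3.78 - 0.95 = 2.830
L(4,2) = 229, L_eff = 229/255 = 0.898039
t(4,2) = 3.78 - 2.830·0.898039 = 1.239
Σt over all 7·9 pixels = 4069213/25500 ≈ 159.5769804
V = pitch²·Σt = 0.65²·4069213/25500 = 67.421

t(4,2)=1.239 V=67.421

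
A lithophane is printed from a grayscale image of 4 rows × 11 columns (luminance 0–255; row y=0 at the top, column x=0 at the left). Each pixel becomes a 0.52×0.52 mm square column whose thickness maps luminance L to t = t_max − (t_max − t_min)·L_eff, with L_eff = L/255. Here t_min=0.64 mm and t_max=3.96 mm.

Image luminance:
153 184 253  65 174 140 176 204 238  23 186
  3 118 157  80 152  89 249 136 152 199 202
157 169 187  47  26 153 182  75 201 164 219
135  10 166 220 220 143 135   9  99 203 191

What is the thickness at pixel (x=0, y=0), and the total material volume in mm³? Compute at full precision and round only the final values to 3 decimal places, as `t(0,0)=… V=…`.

t(0,0)=1.968 V=24.428

span = t_max - t_min = 3.96 - 0.64 = 3.320
L(0,0) = 153, L_eff = 153/255 = 0.600000
t(0,0) = 3.96 - 3.320·0.600000 = 1.968
Σt over all 4·11 pixels = 191976/2125 ≈ 90.3416471
V = pitch²·Σt = 0.52²·191976/2125 = 24.428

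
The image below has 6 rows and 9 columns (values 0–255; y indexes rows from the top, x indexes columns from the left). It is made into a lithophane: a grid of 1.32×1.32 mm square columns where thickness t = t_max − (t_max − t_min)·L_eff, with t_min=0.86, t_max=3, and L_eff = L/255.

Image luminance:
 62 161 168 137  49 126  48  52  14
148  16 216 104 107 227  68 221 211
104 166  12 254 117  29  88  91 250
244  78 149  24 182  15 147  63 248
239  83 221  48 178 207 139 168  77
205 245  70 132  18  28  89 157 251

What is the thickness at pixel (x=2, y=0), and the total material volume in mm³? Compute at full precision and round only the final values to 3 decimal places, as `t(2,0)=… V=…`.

t(2,0)=1.590 V=180.628

span = t_max - t_min = 3 - 0.86 = 2.140
L(2,0) = 168, L_eff = 168/255 = 0.658824
t(2,0) = 3 - 2.140·0.658824 = 1.590
Σt over all 6·9 pixels = 440581/4250 ≈ 103.6661176
V = pitch²·Σt = 1.32²·440581/4250 = 180.628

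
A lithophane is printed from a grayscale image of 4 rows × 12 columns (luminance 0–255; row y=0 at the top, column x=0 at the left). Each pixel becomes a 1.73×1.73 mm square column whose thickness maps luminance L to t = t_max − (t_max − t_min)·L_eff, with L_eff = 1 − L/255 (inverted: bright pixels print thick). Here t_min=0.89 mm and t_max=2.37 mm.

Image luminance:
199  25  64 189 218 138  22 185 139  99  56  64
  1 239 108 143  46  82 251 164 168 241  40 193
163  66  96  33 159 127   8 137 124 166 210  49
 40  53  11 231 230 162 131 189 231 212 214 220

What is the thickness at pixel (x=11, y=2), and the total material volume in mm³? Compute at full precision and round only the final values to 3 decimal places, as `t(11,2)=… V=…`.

t(11,2)=1.174 V=237.917

span = t_max - t_min = 2.37 - 0.89 = 1.480
L(11,2) = 49, L_eff = 1 - 49/255 = 0.807843 (inverted)
t(11,2) = 2.37 - 1.480·0.807843 = 1.174
Σt over all 4·12 pixels = 168924/2125 ≈ 79.4936471
V = pitch²·Σt = 1.73²·168924/2125 = 237.917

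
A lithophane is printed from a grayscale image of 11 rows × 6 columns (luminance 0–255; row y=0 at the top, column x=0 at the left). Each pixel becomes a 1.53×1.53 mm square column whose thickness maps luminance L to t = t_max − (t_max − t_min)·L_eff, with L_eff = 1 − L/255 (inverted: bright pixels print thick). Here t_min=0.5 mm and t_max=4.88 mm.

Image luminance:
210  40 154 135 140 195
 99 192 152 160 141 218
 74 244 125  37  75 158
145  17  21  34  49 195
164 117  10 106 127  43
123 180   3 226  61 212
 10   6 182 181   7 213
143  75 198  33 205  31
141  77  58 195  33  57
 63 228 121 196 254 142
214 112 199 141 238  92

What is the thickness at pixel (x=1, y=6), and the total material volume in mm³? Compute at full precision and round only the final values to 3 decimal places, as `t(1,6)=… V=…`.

t(1,6)=0.603 V=408.044

span = t_max - t_min = 4.88 - 0.5 = 4.380
L(1,6) = 6, L_eff = 1 - 6/255 = 0.976471 (inverted)
t(1,6) = 4.88 - 4.380·0.976471 = 0.603
Σt over all 11·6 pixels = 740821/4250 ≈ 174.3108235
V = pitch²·Σt = 1.53²·740821/4250 = 408.044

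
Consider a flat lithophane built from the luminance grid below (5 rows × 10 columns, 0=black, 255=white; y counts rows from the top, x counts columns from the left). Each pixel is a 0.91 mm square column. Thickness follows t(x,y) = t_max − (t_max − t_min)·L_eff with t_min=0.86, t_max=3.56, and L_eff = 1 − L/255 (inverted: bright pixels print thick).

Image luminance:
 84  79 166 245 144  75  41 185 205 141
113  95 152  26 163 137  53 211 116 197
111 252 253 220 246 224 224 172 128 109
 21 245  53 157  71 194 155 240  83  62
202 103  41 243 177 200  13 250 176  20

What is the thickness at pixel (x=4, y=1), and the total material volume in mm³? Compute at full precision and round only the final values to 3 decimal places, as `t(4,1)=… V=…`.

t(4,1)=2.586 V=99.379

span = t_max - t_min = 3.56 - 0.86 = 2.700
L(4,1) = 163, L_eff = 1 - 163/255 = 0.360784 (inverted)
t(4,1) = 3.56 - 2.700·0.360784 = 2.586
Σt over all 5·10 pixels = 102007/850 ≈ 120.0082353
V = pitch²·Σt = 0.91²·102007/850 = 99.379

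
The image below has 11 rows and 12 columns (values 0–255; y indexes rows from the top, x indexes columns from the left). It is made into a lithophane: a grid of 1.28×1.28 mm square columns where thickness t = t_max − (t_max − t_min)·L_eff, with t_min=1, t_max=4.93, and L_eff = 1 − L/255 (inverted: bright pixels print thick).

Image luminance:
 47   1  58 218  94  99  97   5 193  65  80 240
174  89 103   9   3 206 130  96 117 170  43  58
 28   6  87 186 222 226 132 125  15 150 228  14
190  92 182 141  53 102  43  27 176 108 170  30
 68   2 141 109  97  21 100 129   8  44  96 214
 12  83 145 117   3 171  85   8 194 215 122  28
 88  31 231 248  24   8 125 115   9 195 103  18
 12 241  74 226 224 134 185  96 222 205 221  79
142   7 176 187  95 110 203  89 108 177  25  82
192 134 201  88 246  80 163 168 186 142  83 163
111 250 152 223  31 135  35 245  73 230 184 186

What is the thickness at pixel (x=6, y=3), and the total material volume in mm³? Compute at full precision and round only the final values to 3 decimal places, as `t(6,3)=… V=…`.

span = t_max - t_min = 4.93 - 1 = 3.930
L(6,3) = 43, L_eff = 1 - 43/255 = 0.831373 (inverted)
t(6,3) = 4.93 - 3.930·0.831373 = 1.663
Σt over all 11·12 pixels = 789959/2125 ≈ 371.7454118
V = pitch²·Σt = 1.28²·789959/2125 = 609.068

t(6,3)=1.663 V=609.068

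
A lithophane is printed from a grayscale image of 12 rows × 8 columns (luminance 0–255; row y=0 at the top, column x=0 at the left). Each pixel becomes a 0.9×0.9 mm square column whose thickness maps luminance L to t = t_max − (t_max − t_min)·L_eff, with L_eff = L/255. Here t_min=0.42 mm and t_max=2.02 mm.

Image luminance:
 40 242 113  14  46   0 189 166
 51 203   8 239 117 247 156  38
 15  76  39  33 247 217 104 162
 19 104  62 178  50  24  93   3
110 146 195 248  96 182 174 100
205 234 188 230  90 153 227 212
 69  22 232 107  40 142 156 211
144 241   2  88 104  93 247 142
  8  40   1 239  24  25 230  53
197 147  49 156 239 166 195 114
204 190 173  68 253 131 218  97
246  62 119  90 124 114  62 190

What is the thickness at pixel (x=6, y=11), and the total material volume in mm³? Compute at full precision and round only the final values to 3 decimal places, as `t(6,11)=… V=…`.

t(6,11)=1.631 V=94.313

span = t_max - t_min = 2.02 - 0.42 = 1.600
L(6,11) = 62, L_eff = 62/255 = 0.243137
t(6,11) = 2.02 - 1.600·0.243137 = 1.631
Σt over all 12·8 pixels = 148456/1275 ≈ 116.4360784
V = pitch²·Σt = 0.9²·148456/1275 = 94.313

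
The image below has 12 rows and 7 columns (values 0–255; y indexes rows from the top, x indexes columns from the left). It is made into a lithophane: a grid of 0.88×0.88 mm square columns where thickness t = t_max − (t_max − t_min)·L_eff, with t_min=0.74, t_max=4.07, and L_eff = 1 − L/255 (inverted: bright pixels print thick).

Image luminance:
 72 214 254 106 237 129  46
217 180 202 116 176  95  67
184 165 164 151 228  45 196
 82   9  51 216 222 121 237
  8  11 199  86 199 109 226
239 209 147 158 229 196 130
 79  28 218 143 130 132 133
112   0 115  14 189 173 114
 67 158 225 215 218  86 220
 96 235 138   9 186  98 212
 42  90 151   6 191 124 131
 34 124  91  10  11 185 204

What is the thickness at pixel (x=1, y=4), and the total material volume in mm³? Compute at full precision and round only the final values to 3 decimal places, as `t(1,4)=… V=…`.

span = t_max - t_min = 4.07 - 0.74 = 3.330
L(1,4) = 11, L_eff = 1 - 11/255 = 0.956863 (inverted)
t(1,4) = 4.07 - 3.330·0.956863 = 0.884
Σt over all 12·7 pixels = 72039/340 ≈ 211.8794118
V = pitch²·Σt = 0.88²·72039/340 = 164.079

t(1,4)=0.884 V=164.079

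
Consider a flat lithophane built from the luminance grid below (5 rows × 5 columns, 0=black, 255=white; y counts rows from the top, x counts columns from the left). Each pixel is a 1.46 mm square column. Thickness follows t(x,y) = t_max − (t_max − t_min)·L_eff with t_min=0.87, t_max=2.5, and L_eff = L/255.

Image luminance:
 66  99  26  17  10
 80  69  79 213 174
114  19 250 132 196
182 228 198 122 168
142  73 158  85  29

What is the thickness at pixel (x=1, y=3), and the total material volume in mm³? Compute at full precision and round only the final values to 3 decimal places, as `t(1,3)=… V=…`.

span = t_max - t_min = 2.5 - 0.87 = 1.630
L(1,3) = 228, L_eff = 228/255 = 0.894118
t(1,3) = 2.5 - 1.630·0.894118 = 1.043
Σt over all 5·5 pixels = 1116323/25500 ≈ 43.7773725
V = pitch²·Σt = 1.46²·1116323/25500 = 93.316

t(1,3)=1.043 V=93.316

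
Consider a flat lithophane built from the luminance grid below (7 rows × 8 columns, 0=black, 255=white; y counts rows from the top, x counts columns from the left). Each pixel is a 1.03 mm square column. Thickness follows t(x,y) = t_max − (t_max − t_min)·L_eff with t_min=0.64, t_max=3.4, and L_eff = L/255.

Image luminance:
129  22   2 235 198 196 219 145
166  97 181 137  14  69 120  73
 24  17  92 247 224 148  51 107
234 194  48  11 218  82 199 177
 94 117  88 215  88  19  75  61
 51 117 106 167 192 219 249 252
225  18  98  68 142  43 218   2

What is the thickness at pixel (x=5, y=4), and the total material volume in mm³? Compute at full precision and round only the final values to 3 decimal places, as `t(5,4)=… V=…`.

t(5,4)=3.194 V=121.617

span = t_max - t_min = 3.4 - 0.64 = 2.760
L(5,4) = 19, L_eff = 19/255 = 0.074510
t(5,4) = 3.4 - 2.760·0.074510 = 3.194
Σt over all 7·8 pixels = 9744/85 ≈ 114.6352941
V = pitch²·Σt = 1.03²·9744/85 = 121.617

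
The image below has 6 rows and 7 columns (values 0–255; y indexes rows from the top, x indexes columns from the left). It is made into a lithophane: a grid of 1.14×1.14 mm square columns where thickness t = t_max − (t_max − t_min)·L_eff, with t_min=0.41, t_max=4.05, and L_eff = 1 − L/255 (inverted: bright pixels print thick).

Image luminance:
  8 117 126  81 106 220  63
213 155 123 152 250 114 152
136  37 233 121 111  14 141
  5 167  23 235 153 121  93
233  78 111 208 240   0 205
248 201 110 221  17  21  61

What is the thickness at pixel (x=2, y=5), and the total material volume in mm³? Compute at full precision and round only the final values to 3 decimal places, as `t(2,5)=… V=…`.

span = t_max - t_min = 4.05 - 0.41 = 3.640
L(2,5) = 110, L_eff = 1 - 110/255 = 0.568627 (inverted)
t(2,5) = 4.05 - 3.640·0.568627 = 1.980
Σt over all 6·7 pixels = 402241/4250 ≈ 94.6449412
V = pitch²·Σt = 1.14²·402241/4250 = 123.001

t(2,5)=1.980 V=123.001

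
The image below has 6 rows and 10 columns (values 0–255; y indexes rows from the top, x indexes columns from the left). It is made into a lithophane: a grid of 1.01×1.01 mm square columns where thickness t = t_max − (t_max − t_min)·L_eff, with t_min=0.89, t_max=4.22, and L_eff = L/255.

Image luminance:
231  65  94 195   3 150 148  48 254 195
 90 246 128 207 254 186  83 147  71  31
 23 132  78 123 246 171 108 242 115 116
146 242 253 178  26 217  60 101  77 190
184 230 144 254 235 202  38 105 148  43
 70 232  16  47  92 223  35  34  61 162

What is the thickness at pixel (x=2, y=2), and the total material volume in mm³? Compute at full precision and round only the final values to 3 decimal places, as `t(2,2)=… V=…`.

t(2,2)=3.201 V=148.722

span = t_max - t_min = 4.22 - 0.89 = 3.330
L(2,2) = 78, L_eff = 78/255 = 0.305882
t(2,2) = 4.22 - 3.330·0.305882 = 3.201
Σt over all 6·10 pixels = 49569/340 ≈ 145.7911765
V = pitch²·Σt = 1.01²·49569/340 = 148.722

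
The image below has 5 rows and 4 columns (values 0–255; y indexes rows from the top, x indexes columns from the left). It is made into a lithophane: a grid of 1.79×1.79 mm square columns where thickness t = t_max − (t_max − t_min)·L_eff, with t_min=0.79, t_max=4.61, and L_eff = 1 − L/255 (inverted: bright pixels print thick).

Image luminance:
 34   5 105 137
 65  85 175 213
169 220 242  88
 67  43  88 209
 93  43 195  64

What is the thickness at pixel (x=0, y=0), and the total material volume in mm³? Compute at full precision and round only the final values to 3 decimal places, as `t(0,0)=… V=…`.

t(0,0)=1.299 V=162.942

span = t_max - t_min = 4.61 - 0.79 = 3.820
L(0,0) = 34, L_eff = 1 - 34/255 = 0.866667 (inverted)
t(0,0) = 4.61 - 3.820·0.866667 = 1.299
Σt over all 5·4 pixels = 21613/425 ≈ 50.8541176
V = pitch²·Σt = 1.79²·21613/425 = 162.942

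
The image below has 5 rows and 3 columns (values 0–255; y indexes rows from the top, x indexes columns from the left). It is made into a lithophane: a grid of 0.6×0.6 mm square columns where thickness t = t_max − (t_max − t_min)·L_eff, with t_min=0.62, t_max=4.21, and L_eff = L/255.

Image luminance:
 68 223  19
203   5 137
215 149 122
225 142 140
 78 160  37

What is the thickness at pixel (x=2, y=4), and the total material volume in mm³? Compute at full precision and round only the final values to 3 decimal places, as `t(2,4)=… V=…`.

span = t_max - t_min = 4.21 - 0.62 = 3.590
L(2,4) = 37, L_eff = 37/255 = 0.145098
t(2,4) = 4.21 - 3.590·0.145098 = 3.689
Σt over all 5·3 pixels = 76664/2125 ≈ 36.0771765
V = pitch²·Σt = 0.6²·76664/2125 = 12.988

t(2,4)=3.689 V=12.988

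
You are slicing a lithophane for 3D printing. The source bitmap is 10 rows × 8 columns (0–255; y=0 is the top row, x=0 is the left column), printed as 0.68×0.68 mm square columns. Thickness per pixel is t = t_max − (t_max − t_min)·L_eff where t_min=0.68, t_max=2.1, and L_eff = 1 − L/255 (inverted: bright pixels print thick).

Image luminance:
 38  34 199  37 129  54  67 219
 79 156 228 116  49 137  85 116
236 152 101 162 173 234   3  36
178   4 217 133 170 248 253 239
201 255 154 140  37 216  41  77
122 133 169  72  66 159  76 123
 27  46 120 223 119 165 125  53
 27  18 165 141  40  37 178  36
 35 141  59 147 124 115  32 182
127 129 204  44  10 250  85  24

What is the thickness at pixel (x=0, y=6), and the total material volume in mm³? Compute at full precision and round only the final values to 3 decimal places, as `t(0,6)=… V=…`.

t(0,6)=0.830 V=49.748

span = t_max - t_min = 2.1 - 0.68 = 1.420
L(0,6) = 27, L_eff = 1 - 27/255 = 0.894118 (inverted)
t(0,6) = 2.1 - 1.420·0.894118 = 0.830
Σt over all 10·8 pixels = 1371721/12750 ≈ 107.5859608
V = pitch²·Σt = 0.68²·1371721/12750 = 49.748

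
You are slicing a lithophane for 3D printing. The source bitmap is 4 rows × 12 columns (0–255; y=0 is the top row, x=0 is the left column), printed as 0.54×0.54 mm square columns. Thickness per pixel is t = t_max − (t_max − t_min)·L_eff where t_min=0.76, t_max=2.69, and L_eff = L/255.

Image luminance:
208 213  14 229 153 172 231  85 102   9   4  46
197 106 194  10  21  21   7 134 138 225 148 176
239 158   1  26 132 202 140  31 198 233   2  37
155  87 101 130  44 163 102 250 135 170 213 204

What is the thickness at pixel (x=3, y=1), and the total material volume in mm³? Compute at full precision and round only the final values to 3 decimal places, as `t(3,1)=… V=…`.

span = t_max - t_min = 2.69 - 0.76 = 1.930
L(3,1) = 10, L_eff = 10/255 = 0.039216
t(3,1) = 2.69 - 1.930·0.039216 = 2.614
Σt over all 4·12 pixels = 533833/6375 ≈ 83.7385098
V = pitch²·Σt = 0.54²·533833/6375 = 24.418

t(3,1)=2.614 V=24.418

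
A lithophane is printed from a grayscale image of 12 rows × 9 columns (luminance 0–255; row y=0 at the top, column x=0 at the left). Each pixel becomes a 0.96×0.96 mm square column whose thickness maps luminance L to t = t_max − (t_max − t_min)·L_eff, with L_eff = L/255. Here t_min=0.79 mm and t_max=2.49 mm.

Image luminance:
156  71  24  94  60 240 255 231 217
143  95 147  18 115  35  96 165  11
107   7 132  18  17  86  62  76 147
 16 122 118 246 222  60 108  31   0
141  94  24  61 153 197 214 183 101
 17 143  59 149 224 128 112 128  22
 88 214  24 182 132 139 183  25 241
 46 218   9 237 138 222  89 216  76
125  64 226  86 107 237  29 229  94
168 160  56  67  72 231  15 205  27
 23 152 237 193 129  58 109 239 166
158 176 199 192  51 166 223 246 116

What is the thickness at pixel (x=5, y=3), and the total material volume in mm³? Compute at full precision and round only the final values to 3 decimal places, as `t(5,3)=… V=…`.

t(5,3)=2.090 V=165.458

span = t_max - t_min = 2.49 - 0.79 = 1.700
L(5,3) = 60, L_eff = 60/255 = 0.235294
t(5,3) = 2.49 - 1.700·0.235294 = 2.090
Σt over all 12·9 pixels = 2693/15 ≈ 179.5333333
V = pitch²·Σt = 0.96²·2693/15 = 165.458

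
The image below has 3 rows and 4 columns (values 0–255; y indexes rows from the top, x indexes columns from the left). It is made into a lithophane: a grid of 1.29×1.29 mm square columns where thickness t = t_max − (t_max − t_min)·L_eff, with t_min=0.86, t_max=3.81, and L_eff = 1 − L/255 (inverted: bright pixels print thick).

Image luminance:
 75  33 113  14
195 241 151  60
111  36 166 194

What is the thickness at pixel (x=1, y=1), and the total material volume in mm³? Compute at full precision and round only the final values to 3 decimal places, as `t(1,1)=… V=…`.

span = t_max - t_min = 3.81 - 0.86 = 2.950
L(1,1) = 241, L_eff = 1 - 241/255 = 0.054902 (inverted)
t(1,1) = 3.81 - 2.950·0.054902 = 3.648
Σt over all 3·4 pixels = 44861/1700 ≈ 26.3888235
V = pitch²·Σt = 1.29²·44861/1700 = 43.914

t(1,1)=3.648 V=43.914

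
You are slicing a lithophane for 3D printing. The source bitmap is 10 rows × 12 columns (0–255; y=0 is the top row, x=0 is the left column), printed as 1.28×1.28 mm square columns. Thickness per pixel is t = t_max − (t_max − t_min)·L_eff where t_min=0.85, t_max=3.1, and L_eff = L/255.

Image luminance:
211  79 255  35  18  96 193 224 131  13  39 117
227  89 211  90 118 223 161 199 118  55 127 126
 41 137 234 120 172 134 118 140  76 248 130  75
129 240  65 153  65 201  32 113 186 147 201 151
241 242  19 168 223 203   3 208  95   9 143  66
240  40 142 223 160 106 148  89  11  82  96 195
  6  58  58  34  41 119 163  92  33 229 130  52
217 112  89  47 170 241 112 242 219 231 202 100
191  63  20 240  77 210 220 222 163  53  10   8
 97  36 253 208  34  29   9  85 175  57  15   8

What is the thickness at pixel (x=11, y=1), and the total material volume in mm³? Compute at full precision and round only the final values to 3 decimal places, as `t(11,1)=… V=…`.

t(11,1)=1.988 V=391.264

span = t_max - t_min = 3.1 - 0.85 = 2.250
L(11,1) = 126, L_eff = 126/255 = 0.494118
t(11,1) = 3.1 - 2.250·0.494118 = 1.988
Σt over all 10·12 pixels = 16239/68 ≈ 238.8088235
V = pitch²·Σt = 1.28²·16239/68 = 391.264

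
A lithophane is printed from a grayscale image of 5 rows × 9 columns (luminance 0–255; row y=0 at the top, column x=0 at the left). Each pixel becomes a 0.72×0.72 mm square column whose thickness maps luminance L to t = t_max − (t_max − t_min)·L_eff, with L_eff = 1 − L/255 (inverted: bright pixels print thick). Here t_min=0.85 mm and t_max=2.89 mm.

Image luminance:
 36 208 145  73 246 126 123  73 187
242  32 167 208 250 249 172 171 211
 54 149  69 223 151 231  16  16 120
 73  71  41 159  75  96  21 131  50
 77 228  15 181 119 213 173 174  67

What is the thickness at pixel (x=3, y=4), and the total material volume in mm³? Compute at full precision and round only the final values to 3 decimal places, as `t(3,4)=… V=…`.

span = t_max - t_min = 2.89 - 0.85 = 2.040
L(3,4) = 181, L_eff = 1 - 181/255 = 0.290196 (inverted)
t(3,4) = 2.89 - 2.040·0.290196 = 2.298
Σt over all 5·9 pixels = 85.546
V = pitch²·Σt = 0.72²·85.546 = 44.347

t(3,4)=2.298 V=44.347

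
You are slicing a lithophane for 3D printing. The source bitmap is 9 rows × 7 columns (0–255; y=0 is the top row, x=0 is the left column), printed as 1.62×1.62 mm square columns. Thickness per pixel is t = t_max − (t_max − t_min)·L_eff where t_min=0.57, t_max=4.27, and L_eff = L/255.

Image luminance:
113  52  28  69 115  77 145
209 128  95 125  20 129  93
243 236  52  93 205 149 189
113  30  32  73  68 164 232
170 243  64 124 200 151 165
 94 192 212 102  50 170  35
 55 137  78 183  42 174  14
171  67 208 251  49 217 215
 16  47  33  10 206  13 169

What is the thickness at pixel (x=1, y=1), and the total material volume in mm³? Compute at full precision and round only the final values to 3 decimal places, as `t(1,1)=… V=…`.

t(1,1)=2.413 V=416.433

span = t_max - t_min = 4.27 - 0.57 = 3.700
L(1,1) = 128, L_eff = 128/255 = 0.501961
t(1,1) = 4.27 - 3.700·0.501961 = 2.413
Σt over all 9·7 pixels = 161851/1020 ≈ 158.6774510
V = pitch²·Σt = 1.62²·161851/1020 = 416.433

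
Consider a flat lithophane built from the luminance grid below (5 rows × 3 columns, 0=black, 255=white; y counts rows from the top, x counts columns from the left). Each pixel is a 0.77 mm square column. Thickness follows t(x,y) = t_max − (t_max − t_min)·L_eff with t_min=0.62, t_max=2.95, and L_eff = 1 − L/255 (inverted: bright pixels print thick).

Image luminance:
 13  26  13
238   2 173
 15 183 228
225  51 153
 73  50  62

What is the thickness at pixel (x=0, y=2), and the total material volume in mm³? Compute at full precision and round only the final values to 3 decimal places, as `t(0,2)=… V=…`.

span = t_max - t_min = 2.95 - 0.62 = 2.330
L(0,2) = 15, L_eff = 1 - 15/255 = 0.941176 (inverted)
t(0,2) = 2.95 - 2.330·0.941176 = 0.757
Σt over all 5·3 pixels = 117563/5100 ≈ 23.0515686
V = pitch²·Σt = 0.77²·117563/5100 = 13.667

t(0,2)=0.757 V=13.667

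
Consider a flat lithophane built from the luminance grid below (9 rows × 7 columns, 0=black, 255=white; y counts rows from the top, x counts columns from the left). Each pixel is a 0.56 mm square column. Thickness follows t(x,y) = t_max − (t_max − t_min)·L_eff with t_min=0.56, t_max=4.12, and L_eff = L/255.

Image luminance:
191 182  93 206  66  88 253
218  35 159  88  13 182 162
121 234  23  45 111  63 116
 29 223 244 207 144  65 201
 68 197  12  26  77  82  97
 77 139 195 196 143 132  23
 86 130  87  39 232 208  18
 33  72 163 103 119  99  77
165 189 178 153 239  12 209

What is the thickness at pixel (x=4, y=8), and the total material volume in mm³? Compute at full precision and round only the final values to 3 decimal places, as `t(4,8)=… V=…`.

t(4,8)=0.783 V=47.087

span = t_max - t_min = 4.12 - 0.56 = 3.560
L(4,8) = 239, L_eff = 239/255 = 0.937255
t(4,8) = 4.12 - 3.560·0.937255 = 0.783
Σt over all 9·7 pixels = 56306/375 ≈ 150.1493333
V = pitch²·Σt = 0.56²·56306/375 = 47.087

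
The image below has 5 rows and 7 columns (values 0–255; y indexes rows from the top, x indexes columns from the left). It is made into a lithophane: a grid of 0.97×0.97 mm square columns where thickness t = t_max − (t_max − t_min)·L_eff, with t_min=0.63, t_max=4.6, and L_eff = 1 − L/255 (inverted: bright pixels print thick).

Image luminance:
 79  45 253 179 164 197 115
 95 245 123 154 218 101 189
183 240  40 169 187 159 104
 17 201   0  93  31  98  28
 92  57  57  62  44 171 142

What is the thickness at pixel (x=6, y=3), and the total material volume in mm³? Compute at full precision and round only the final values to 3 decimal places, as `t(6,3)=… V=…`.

t(6,3)=1.066 V=84.204

span = t_max - t_min = 4.6 - 0.63 = 3.970
L(6,3) = 28, L_eff = 1 - 28/255 = 0.890196 (inverted)
t(6,3) = 4.6 - 3.970·0.890196 = 1.066
Σt over all 5·7 pixels = 760693/8500 ≈ 89.4932941
V = pitch²·Σt = 0.97²·760693/8500 = 84.204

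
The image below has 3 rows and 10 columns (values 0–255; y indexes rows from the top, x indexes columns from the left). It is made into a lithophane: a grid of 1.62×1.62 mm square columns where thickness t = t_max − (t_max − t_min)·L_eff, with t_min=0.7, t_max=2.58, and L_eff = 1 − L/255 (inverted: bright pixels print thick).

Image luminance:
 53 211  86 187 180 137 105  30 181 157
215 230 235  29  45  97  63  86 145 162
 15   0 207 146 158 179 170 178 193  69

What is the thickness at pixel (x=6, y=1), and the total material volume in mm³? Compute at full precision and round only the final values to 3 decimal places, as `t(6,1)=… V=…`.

t(6,1)=1.164 V=131.520

span = t_max - t_min = 2.58 - 0.7 = 1.880
L(6,1) = 63, L_eff = 1 - 63/255 = 0.752941 (inverted)
t(6,1) = 2.58 - 1.880·0.752941 = 1.164
Σt over all 3·10 pixels = 319478/6375 ≈ 50.1141961
V = pitch²·Σt = 1.62²·319478/6375 = 131.520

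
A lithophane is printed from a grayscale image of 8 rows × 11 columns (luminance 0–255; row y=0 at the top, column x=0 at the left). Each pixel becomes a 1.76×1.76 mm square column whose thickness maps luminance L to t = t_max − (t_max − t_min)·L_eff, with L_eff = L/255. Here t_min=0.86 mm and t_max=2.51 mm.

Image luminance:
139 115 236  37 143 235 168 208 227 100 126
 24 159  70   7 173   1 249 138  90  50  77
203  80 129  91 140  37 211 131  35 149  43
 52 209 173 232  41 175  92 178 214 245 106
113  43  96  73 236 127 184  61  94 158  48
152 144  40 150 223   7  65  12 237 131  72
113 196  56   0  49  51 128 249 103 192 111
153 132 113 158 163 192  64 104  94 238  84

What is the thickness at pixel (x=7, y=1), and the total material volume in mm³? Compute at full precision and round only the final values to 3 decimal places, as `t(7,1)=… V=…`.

span = t_max - t_min = 2.51 - 0.86 = 1.650
L(7,1) = 138, L_eff = 138/255 = 0.541176
t(7,1) = 2.51 - 1.650·0.541176 = 1.617
Σt over all 8·11 pixels = 255079/1700 ≈ 150.0464706
V = pitch²·Σt = 1.76²·255079/1700 = 464.784

t(7,1)=1.617 V=464.784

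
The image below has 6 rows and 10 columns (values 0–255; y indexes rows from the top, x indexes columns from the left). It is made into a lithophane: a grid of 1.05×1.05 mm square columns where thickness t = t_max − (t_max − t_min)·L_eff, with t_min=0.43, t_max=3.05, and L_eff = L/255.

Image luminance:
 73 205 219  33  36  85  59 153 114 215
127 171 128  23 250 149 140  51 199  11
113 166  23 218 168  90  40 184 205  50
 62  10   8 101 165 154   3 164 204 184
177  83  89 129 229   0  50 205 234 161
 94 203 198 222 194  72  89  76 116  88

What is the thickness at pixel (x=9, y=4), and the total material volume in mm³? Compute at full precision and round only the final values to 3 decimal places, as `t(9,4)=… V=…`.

t(9,4)=1.396 V=117.231

span = t_max - t_min = 3.05 - 0.43 = 2.620
L(9,4) = 161, L_eff = 161/255 = 0.631373
t(9,4) = 3.05 - 2.620·0.631373 = 1.396
Σt over all 6·10 pixels = 677864/6375 ≈ 106.3316078
V = pitch²·Σt = 1.05²·677864/6375 = 117.231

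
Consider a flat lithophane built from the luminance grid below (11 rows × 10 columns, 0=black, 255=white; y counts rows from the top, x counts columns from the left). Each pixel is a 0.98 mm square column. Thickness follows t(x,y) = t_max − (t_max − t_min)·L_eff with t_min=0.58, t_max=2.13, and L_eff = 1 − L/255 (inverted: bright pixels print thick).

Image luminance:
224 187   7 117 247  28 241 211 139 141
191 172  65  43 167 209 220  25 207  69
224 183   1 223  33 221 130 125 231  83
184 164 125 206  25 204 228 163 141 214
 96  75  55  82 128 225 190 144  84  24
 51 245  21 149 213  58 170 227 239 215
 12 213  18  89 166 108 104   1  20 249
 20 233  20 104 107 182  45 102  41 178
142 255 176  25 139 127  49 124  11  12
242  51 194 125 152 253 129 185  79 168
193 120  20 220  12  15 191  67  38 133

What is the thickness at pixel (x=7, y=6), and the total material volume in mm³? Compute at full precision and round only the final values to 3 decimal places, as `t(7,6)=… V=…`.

t(7,6)=0.586 V=145.150

span = t_max - t_min = 2.13 - 0.58 = 1.550
L(7,6) = 1, L_eff = 1 - 1/255 = 0.996078 (inverted)
t(7,6) = 2.13 - 1.550·0.996078 = 0.586
Σt over all 11·10 pixels = 192697/1275 ≈ 151.1349020
V = pitch²·Σt = 0.98²·192697/1275 = 145.150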